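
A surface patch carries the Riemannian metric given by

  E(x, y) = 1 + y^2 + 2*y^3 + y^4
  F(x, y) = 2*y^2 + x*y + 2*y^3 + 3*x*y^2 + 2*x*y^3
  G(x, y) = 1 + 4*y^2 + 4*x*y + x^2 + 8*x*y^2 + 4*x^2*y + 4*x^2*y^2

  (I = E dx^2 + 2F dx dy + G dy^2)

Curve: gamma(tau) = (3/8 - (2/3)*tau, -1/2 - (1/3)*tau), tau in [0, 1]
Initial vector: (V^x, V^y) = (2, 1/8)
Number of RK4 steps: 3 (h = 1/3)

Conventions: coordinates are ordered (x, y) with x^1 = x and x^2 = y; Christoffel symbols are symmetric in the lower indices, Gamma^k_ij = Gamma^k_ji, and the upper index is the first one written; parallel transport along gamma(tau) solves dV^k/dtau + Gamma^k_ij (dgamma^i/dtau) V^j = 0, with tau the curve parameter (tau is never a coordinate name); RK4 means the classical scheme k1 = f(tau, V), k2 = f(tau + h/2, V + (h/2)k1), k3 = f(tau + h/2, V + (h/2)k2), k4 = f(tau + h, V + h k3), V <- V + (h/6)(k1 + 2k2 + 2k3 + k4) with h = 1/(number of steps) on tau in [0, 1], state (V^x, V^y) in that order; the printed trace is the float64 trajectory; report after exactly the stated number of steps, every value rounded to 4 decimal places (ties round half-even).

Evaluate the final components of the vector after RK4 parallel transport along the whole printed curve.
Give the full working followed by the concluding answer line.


gamma'(tau) = (-2/3, -1/3); f(tau, V)^k = -Gamma^k_ij(gamma(tau)) gamma'^i(tau) V^j; h = 1/3; intermediate values shown to 6 dp
curve data and Christoffel symbols at the stage parameters:
  tau = 0.000000: gamma = (0.375000, -0.500000), gamma' = (-0.666667, -0.333333); Gamma_xxx = 0.000000, Gamma_xxy = 0.000000, Gamma_xyy = -0.333333, Gamma_yxx = 0.000000, Gamma_yxy = 0.000000, Gamma_yyy = -1.333333
  tau = 0.166667: gamma = (0.263889, -0.555556), gamma' = (-0.666667, -0.333333); Gamma_xxx = 0.000000, Gamma_xxy = 0.011617, Gamma_xyy = -0.264293, Gamma_yxx = 0.000000, Gamma_yxy = 0.053657, Gamma_yyy = -1.220705
  tau = 0.333333: gamma = (0.152778, -0.611111), gamma' = (-0.666667, -0.333333); Gamma_xxx = 0.000000, Gamma_xxy = 0.020047, Gamma_xyy = -0.207985, Gamma_yxx = 0.000000, Gamma_yxy = 0.105961, Gamma_yyy = -1.099348
  tau = 0.500000: gamma = (0.041667, -0.666667), gamma' = (-0.666667, -0.333333); Gamma_xxx = 0.000000, Gamma_xxy = 0.025860, Gamma_xyy = -0.161627, Gamma_yxx = 0.000000, Gamma_yxy = 0.156778, Gamma_yyy = -0.979864
  tau = 0.666667: gamma = (-0.069444, -0.722222), gamma' = (-0.666667, -0.333333); Gamma_xxx = 0.000000, Gamma_xxy = 0.029345, Gamma_xyy = -0.122882, Gamma_yxx = 0.000000, Gamma_yxy = 0.206769, Gamma_yyy = -0.865844
  tau = 0.833333: gamma = (-0.180556, -0.777778), gamma' = (-0.666667, -0.333333); Gamma_xxx = 0.000000, Gamma_xxy = 0.030506, Gamma_xyy = -0.089993, Gamma_yxx = 0.000000, Gamma_yxy = 0.256852, Gamma_yyy = -0.757712
  tau = 1.000000: gamma = (-0.291667, -0.833333), gamma' = (-0.666667, -0.333333); Gamma_xxx = 0.000000, Gamma_xxy = 0.029056, Gamma_xyy = -0.061743, Gamma_yxx = 0.000000, Gamma_yxy = 0.307990, Gamma_yyy = -0.654479
step 0: V^x = 2.0000, V^y = 0.1250
step 1: k1 = (-0.013889, -0.055556), k2 = (-0.001564, -0.007225), k3 = (-0.002204, -0.010177), k4 = (0.006554, 0.034642); V <- V + (h/6)(k1 + 2k2 + 2k3 + k4): V^x = 1.9992, V^y = 0.1219
step 2: k1 = (0.006537, 0.034551), k2 = (0.012565, 0.076178), k3 = (0.012320, 0.074690), k4 = (0.016454, 0.115939); V <- V + (h/6)(k1 + 2k2 + 2k3 + k4): V^x = 2.0032, V^y = 0.1470
step 3: k1 = (0.016449, 0.115900), k2 = (0.018791, 0.158215), k3 = (0.018727, 0.157674), k4 = (0.019220, 0.203737); V <- V + (h/6)(k1 + 2k2 + 2k3 + k4): V^x = 2.0094, V^y = 0.1999

Answer: V^x = 2.0094, V^y = 0.1999


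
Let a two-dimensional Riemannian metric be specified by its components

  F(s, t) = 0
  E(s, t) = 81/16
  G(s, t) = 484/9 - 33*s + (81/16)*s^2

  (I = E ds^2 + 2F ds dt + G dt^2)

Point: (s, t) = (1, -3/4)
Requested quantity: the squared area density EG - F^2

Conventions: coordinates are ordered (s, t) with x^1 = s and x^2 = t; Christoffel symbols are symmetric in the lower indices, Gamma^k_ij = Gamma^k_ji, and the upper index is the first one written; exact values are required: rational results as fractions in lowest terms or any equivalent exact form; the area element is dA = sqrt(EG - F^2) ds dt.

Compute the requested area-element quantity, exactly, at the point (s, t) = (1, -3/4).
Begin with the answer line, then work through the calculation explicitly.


Answer: EG - F^2 = 33489/256

E = 81/16, F = 0, G = 3721/144; EG - F^2 = 33489/256


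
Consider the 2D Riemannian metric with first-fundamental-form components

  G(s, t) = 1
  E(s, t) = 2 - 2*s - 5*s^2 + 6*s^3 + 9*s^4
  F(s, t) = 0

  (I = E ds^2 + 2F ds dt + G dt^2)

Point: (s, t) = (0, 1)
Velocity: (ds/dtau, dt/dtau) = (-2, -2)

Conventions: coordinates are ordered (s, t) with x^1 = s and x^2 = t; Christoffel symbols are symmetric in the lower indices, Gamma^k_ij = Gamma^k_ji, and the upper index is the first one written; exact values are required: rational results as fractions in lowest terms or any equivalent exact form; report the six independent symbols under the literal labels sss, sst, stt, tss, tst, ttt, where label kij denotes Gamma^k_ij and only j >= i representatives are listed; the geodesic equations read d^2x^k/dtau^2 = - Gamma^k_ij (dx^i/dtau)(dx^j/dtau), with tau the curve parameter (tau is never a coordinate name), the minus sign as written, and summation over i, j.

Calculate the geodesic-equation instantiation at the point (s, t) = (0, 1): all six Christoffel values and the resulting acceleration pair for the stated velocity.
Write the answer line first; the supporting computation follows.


Answer: Gamma_sss = -1/2, Gamma_sst = 0, Gamma_stt = 0, Gamma_tss = 0, Gamma_tst = 0, Gamma_ttt = 0; accelerations (d^2s/dtau^2, d^2t/dtau^2) = (2, 0)

E = 2, F = 0, G = 1 at the point
E_s = -2, E_t = 0, F_s = 0, F_t = 0, G_s = 0, G_t = 0
EG - F^2 = 2;  g^inv = (1/2) * [[1, 0], [0, 2]]
first-kind symbols [ij,l] = (1/2)(d_i g_jl + d_j g_il - d_l g_ij): [ss,s] = E_s/2 = -1, [ss,t] = F_s - E_t/2 = 0, [st,s] = E_t/2 = 0, [st,t] = G_s/2 = 0, [tt,s] = F_t - G_s/2 = 0, [tt,t] = G_t/2 = 0
Gamma^s_ij = (G*[ij,s] - F*[ij,t])/(EG - F^2), Gamma^t_ij = (E*[ij,t] - F*[ij,s])/(EG - F^2)
Gamma_sss = -1/2, Gamma_sst = 0, Gamma_stt = 0, Gamma_tss = 0, Gamma_tst = 0, Gamma_ttt = 0
d^2s/dtau^2 = -(Gamma_sss*(-2)^2 + 2*Gamma_sst*(-2)*(-2) + Gamma_stt*(-2)^2) = 2
d^2t/dtau^2 = -(Gamma_tss*(-2)^2 + 2*Gamma_tst*(-2)*(-2) + Gamma_ttt*(-2)^2) = 0


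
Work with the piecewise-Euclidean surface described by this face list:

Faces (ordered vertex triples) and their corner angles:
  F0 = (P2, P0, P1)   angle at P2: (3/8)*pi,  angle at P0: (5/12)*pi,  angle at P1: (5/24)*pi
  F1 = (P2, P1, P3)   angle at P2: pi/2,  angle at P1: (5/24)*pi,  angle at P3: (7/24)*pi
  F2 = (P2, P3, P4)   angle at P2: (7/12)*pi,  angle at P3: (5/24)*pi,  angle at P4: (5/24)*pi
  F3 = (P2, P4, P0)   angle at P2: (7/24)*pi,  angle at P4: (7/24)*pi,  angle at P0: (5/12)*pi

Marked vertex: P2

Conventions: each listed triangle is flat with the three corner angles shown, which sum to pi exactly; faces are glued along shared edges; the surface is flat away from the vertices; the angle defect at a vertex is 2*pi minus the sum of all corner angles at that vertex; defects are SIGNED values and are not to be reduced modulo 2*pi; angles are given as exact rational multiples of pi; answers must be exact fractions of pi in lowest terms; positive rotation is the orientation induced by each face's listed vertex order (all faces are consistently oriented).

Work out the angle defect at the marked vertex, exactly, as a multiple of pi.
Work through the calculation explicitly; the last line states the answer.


Sum of corner angles at P2: (7/4)*pi
defect = 2*pi - (7/4)*pi

Answer: defect(P2) = pi/4


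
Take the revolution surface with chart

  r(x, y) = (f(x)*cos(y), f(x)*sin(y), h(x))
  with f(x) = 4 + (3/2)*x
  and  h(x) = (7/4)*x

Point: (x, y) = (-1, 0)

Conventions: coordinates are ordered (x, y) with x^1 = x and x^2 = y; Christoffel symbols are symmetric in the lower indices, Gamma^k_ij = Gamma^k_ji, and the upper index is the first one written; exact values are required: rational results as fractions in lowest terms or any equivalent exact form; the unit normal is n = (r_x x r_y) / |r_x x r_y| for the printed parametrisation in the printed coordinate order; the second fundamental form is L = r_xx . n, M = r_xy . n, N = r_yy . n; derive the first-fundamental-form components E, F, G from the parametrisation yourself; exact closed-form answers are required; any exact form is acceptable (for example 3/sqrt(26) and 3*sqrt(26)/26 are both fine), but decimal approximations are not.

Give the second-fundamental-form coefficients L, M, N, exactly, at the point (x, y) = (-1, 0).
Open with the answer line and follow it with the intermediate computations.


Answer: L = 0, M = 0, N = 7*sqrt(85)/34

f = 5/2, f' = 3/2, f'' = 0, h' = 7/4, h'' = 0
E = 85/16, F = 0, G = 25/4; answer radicand W^2 = 85/16
unnormalised second-form numerators: l = 0, m = 0, n = 35/8; L = l/sqrt(85/16), and similarly M = m/sqrt(W^2), N = n/sqrt(W^2)


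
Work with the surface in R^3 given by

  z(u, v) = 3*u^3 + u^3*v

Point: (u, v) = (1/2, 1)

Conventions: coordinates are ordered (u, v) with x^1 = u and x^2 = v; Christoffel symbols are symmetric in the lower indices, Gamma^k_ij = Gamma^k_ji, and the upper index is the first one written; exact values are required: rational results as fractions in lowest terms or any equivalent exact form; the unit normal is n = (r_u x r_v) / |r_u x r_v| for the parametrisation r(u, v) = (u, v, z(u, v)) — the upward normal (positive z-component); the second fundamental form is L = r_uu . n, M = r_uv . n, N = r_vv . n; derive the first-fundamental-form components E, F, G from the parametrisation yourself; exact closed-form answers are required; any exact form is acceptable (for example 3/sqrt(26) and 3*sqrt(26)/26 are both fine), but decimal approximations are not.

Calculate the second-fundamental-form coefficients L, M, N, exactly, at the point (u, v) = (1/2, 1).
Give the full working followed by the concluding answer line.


z_u = 3, z_v = 1/8, z_uu = 12, z_uv = 3/4, z_vv = 0
E = 10, F = 3/8, G = 65/64; answer radicand W^2 = 641/64
unnormalised second-form numerators: l = 12, m = 3/4, n = 0; L = l/sqrt(641/64), and similarly M = m/sqrt(W^2), N = n/sqrt(W^2)

Answer: L = 96*sqrt(641)/641, M = 6*sqrt(641)/641, N = 0


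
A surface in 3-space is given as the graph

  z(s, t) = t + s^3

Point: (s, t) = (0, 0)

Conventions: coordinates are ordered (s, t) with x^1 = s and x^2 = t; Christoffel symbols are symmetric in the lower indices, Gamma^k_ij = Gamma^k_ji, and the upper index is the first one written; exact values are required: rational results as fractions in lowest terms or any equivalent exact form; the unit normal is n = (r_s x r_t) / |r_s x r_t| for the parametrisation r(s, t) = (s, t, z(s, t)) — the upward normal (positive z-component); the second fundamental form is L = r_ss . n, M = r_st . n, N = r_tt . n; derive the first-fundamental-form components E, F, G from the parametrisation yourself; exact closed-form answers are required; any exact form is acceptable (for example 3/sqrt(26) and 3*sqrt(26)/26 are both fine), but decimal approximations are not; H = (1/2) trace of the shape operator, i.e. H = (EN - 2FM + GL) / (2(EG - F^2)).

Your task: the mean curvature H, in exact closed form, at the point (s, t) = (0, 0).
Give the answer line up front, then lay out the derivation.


Answer: H = 0

z_s = 0, z_t = 1, z_ss = 0, z_st = 0, z_tt = 0
E = 1, F = 0, G = 2; answer radicand W^2 = 2
unnormalised second-form numerators: l = 0, m = 0, n = 0; L = l/sqrt(2), and similarly M = m/sqrt(W^2), N = n/sqrt(W^2)
H = (E*n - 2*F*m + G*l) / (2*(EG - F^2)*sqrt(W^2)); E*n - 2*F*m + G*l = 0, EG - F^2 = 2, so H = (0)/sqrt(2)


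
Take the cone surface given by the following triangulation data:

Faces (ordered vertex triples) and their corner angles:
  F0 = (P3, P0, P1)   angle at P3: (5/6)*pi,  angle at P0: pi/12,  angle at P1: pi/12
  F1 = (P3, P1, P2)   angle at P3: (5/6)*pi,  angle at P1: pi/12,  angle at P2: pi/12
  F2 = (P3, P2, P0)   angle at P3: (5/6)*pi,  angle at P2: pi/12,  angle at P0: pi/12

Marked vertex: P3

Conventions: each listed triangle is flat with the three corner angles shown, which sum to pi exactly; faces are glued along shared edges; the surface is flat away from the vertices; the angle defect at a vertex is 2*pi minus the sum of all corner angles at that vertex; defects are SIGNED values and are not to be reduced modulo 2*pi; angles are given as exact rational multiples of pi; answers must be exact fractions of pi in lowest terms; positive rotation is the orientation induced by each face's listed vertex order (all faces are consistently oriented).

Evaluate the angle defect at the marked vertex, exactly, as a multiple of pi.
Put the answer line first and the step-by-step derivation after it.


Answer: defect(P3) = -pi/2

Sum of corner angles at P3: (5/2)*pi
defect = 2*pi - (5/2)*pi


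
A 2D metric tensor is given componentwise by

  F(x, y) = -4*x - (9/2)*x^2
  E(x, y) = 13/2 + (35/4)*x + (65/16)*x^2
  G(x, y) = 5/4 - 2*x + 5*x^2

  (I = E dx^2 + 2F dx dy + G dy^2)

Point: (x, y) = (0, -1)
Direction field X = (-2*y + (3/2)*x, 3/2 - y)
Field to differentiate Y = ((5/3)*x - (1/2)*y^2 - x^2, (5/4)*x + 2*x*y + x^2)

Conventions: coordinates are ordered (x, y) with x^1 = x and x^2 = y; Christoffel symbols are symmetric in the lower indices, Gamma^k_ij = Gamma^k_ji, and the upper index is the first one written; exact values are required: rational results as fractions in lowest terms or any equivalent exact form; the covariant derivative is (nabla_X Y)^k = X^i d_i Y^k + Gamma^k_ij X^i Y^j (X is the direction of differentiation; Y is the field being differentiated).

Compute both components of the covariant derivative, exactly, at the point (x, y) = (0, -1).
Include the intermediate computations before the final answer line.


E = 13/2, F = 0, G = 5/4 at the point
E_x = 35/4, E_y = 0, F_x = -4, F_y = 0, G_x = -2, G_y = 0
EG - F^2 = 65/8;  g^inv = (8/65) * [[5/4, 0], [0, 13/2]]
first-kind symbols [ij,l] = (1/2)(d_i g_jl + d_j g_il - d_l g_ij): [xx,x] = E_x/2 = 35/8, [xx,y] = F_x - E_y/2 = -4, [xy,x] = E_y/2 = 0, [xy,y] = G_x/2 = -1, [yy,x] = F_y - G_x/2 = 1, [yy,y] = G_y/2 = 0
Gamma^x_ij = (G*[ij,x] - F*[ij,y])/(EG - F^2), Gamma^y_ij = (E*[ij,y] - F*[ij,x])/(EG - F^2)
Gamma_xxx = 35/52, Gamma_xxy = 0, Gamma_xyy = 2/13, Gamma_yxx = -16/5, Gamma_yxy = -4/5, Gamma_yyy = 0
X = (2, 5/2), Y = (-1/2, 0) at the point

Answer: (nabla_X Y)^x = 805/156, (nabla_X Y)^y = 27/10


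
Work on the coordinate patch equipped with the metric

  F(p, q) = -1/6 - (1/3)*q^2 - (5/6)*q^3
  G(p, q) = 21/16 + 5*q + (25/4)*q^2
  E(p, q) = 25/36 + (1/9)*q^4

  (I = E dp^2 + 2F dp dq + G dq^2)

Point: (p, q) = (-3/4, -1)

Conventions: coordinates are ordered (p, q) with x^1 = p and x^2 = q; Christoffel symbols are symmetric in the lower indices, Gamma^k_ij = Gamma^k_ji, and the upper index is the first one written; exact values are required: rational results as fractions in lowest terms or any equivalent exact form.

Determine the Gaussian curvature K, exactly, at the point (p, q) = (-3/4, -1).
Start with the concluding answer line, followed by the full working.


Answer: K = -70784/421875

E = 29/36, F = 1/3, G = 41/16, EG - F^2 = 125/64 at the point
E_p = 0, E_q = -4/9, F_p = 0, F_q = -11/6, G_p = 0, G_q = -15/2
E_qq = 4/3, F_pq = 0, G_pp = 0
Using the Brioschi determinant formula for K from the metric derivatives:
M1 = [[-E_qq/2 + F_pq - G_pp/2, E_p/2, F_p - E_q/2], [F_q - G_p/2, E, F], [G_q/2, F, G]] = [[-2/3, 0, 2/9], [-11/6, 29/36, 1/3], [-15/4, 1/3, 41/16]]; det M1 = -1987/2592
M2 = [[0, E_q/2, G_p/2], [E_q/2, E, F], [G_p/2, F, G]] = [[0, -2/9, 0], [-2/9, 29/36, 1/3], [0, 1/3, 41/16]]; det M2 = -41/324
det M1 - det M2 = -553/864; K = -553/864 / (125/64)^2 = -70784/421875


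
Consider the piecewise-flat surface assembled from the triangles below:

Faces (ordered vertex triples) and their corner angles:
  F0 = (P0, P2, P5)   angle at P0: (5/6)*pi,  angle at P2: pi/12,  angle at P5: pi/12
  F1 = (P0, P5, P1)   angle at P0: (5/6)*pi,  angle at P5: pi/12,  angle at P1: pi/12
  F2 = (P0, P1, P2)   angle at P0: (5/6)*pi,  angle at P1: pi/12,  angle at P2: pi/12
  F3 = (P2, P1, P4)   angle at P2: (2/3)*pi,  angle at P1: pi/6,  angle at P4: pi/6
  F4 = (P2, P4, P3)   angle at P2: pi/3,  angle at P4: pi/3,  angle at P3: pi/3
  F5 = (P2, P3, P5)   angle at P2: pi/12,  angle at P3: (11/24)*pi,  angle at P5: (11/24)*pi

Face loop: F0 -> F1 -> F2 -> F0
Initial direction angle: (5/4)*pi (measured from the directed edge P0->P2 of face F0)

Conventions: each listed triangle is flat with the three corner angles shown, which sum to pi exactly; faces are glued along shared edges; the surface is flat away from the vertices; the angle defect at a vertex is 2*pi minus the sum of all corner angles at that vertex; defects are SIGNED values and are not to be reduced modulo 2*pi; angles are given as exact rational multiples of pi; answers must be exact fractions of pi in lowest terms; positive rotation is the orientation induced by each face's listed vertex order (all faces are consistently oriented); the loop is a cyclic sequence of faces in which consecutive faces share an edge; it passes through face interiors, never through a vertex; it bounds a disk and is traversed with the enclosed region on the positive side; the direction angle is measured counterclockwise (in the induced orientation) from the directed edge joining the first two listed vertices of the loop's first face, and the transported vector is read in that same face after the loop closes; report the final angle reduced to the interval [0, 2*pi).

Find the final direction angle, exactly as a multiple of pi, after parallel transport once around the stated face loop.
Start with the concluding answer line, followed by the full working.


Answer: final direction angle = (3/4)*pi

enclosed vertex P0: corner angles sum to (5/2)*pi, defect = 2*pi - (5/2)*pi = -pi/2
summing the enclosed defects onto the initial angle, mod 2*pi in the induced orientation:
final angle = (5/4)*pi - pi/2 = (3/4)*pi (mod 2*pi)


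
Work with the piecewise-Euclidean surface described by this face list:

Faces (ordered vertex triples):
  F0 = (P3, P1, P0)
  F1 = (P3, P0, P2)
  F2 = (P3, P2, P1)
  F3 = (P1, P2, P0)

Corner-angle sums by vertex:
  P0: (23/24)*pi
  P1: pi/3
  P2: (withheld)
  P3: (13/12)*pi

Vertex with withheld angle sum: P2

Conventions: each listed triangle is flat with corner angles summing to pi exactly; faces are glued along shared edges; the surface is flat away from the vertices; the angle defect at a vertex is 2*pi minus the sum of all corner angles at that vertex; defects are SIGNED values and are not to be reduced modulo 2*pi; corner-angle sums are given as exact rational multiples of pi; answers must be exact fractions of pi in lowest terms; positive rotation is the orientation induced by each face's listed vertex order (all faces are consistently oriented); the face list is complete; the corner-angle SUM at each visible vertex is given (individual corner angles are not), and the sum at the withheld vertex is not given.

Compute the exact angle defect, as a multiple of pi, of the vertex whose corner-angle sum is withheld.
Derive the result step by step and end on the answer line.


V = 4, E = 6, F = 4; chi = V - E + F = 2
Gauss-Bonnet: total defect = 2*pi*chi = 4*pi; visible defects sum to (29/8)*pi

Answer: defect(P2) = (3/8)*pi


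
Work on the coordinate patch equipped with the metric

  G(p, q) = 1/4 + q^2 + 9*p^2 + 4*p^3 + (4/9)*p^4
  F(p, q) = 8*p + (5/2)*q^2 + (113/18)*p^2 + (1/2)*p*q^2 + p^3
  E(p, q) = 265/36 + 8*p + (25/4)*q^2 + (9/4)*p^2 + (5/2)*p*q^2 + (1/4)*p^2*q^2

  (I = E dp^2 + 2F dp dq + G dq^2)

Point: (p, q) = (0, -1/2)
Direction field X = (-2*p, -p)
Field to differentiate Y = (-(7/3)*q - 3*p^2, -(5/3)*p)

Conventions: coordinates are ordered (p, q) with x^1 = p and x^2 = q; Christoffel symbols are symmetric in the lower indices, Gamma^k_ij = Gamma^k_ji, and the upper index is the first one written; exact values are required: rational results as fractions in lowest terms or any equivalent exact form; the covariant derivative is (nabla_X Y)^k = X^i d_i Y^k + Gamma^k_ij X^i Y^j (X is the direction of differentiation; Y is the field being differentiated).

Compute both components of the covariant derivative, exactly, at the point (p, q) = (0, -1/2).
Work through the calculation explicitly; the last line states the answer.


E = 1285/144, F = 5/8, G = 1/2 at the point
E_p = 69/8, E_q = -25/4, F_p = 65/8, F_q = -5/2, G_p = 0, G_q = -1
EG - F^2 = 2345/576;  g^inv = (576/2345) * [[1/2, -5/8], [-5/8, 1285/144]]
first-kind symbols [ij,l] = (1/2)(d_i g_jl + d_j g_il - d_l g_ij): [pp,p] = E_p/2 = 69/16, [pp,q] = F_p - E_q/2 = 45/4, [pq,p] = E_q/2 = -25/8, [pq,q] = G_p/2 = 0, [qq,p] = F_q - G_p/2 = -5/2, [qq,q] = G_q/2 = -1/2
Gamma^p_ij = (G*[ij,p] - F*[ij,q])/(EG - F^2), Gamma^q_ij = (E*[ij,q] - F*[ij,p])/(EG - F^2)
Gamma_ppp = -2808/2345, Gamma_ppq = -180/469, Gamma_pqq = -108/469, Gamma_qpp = 22509/938, Gamma_qpq = 225/469, Gamma_qqq = -334/469
X = (0, 0), Y = (7/6, 0) at the point

Answer: (nabla_X Y)^p = 0, (nabla_X Y)^q = 0


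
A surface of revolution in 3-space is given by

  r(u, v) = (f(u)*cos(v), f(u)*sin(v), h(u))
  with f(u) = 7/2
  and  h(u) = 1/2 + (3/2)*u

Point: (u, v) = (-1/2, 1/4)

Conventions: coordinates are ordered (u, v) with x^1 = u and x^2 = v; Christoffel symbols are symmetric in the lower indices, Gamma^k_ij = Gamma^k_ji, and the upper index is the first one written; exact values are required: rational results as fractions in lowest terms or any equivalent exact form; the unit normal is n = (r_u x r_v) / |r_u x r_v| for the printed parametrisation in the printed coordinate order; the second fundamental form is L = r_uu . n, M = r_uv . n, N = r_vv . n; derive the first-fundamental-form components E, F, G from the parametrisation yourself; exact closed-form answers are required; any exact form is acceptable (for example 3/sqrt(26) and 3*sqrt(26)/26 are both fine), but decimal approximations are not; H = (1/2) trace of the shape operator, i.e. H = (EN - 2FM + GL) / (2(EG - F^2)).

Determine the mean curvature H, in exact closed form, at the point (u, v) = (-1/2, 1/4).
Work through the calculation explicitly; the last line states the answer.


f = 7/2, f' = 0, f'' = 0, h' = 3/2, h'' = 0
E = 9/4, F = 0, G = 49/4; answer radicand W^2 = 9/4
unnormalised second-form numerators: l = 0, m = 0, n = 21/4; L = l/sqrt(9/4), and similarly M = m/sqrt(W^2), N = n/sqrt(W^2)
H = (E*n - 2*F*m + G*l) / (2*(EG - F^2)*sqrt(W^2)); E*n - 2*F*m + G*l = 189/16, EG - F^2 = 441/16, so H = (3/14)/sqrt(9/4)

Answer: H = 1/7


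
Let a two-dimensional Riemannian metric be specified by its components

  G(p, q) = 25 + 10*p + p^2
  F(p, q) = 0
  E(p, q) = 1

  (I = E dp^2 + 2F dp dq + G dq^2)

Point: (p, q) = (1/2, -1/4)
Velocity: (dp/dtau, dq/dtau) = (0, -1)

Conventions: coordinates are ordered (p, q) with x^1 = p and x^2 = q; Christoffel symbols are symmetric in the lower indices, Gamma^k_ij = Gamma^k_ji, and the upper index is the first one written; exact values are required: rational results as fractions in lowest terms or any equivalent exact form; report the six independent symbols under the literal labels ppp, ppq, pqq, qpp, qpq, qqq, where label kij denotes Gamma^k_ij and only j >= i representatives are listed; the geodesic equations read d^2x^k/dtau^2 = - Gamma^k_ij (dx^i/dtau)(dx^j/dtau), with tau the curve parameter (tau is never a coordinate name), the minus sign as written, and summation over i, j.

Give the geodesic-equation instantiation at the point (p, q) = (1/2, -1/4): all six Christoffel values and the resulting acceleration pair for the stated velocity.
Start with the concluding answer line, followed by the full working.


Answer: Gamma_ppp = 0, Gamma_ppq = 0, Gamma_pqq = -11/2, Gamma_qpp = 0, Gamma_qpq = 2/11, Gamma_qqq = 0; accelerations (d^2p/dtau^2, d^2q/dtau^2) = (11/2, 0)

E = 1, F = 0, G = 121/4 at the point
E_p = 0, E_q = 0, F_p = 0, F_q = 0, G_p = 11, G_q = 0
EG - F^2 = 121/4;  g^inv = (4/121) * [[121/4, 0], [0, 1]]
first-kind symbols [ij,l] = (1/2)(d_i g_jl + d_j g_il - d_l g_ij): [pp,p] = E_p/2 = 0, [pp,q] = F_p - E_q/2 = 0, [pq,p] = E_q/2 = 0, [pq,q] = G_p/2 = 11/2, [qq,p] = F_q - G_p/2 = -11/2, [qq,q] = G_q/2 = 0
Gamma^p_ij = (G*[ij,p] - F*[ij,q])/(EG - F^2), Gamma^q_ij = (E*[ij,q] - F*[ij,p])/(EG - F^2)
Gamma_ppp = 0, Gamma_ppq = 0, Gamma_pqq = -11/2, Gamma_qpp = 0, Gamma_qpq = 2/11, Gamma_qqq = 0
d^2p/dtau^2 = -(Gamma_ppp*(0)^2 + 2*Gamma_ppq*(0)*(-1) + Gamma_pqq*(-1)^2) = 11/2
d^2q/dtau^2 = -(Gamma_qpp*(0)^2 + 2*Gamma_qpq*(0)*(-1) + Gamma_qqq*(-1)^2) = 0


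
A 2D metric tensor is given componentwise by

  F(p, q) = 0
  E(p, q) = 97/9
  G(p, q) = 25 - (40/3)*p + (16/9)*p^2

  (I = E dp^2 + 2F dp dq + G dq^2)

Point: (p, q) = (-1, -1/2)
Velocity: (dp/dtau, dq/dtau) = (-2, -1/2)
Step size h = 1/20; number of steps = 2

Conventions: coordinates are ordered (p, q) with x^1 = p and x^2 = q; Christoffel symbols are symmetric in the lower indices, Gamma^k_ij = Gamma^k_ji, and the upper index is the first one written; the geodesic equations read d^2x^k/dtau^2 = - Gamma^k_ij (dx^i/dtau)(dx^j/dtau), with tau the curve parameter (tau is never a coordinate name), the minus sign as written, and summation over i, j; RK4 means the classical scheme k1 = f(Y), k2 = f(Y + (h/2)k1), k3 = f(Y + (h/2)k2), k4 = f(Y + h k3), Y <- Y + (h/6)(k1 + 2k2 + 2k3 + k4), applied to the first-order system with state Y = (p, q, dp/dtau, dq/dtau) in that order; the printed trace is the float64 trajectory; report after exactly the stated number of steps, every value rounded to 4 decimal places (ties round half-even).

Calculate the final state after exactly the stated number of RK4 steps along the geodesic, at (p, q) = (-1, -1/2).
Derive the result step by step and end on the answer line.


f(Y) = (dp/dtau, dq/dtau, -Gamma^p_ij Y'^i Y'^j, -Gamma^q_ij Y'^i Y'^j) with the Gammas evaluated at the stage position; h = 0.050000; intermediate values shown to 6 dp
step 0: p = -1.0000, q = -0.5000, dp/dtau = -2.0000, dq/dtau = -0.5000
step 1:
  k1: at (p, q) = (-1.000000, -0.500000), (dp/dtau, dq/dtau) = (-2.000000, -0.500000); Gamma_ppp = 0.000000, Gamma_ppq = 0.000000, Gamma_pqq = 0.783505, Gamma_qpp = 0.000000, Gamma_qpq = -0.210526, Gamma_qqq = 0.000000; k1 = (-2.000000, -0.500000, -0.195876, 0.421053)
  k2: at (p, q) = (-1.050000, -0.512500), (dp/dtau, dq/dtau) = (-2.004897, -0.489474); Gamma_ppp = 0.000000, Gamma_ppq = 0.000000, Gamma_pqq = 0.791753, Gamma_qpp = 0.000000, Gamma_qpq = -0.208333, Gamma_qqq = 0.000000; k2 = (-2.004897, -0.489474, -0.189692, 0.408893)
  k3: at (p, q) = (-1.050122, -0.512237), (dp/dtau, dq/dtau) = (-2.004742, -0.489778); Gamma_ppp = 0.000000, Gamma_ppq = 0.000000, Gamma_pqq = 0.791773, Gamma_qpp = 0.000000, Gamma_qpq = -0.208328, Gamma_qqq = 0.000000; k3 = (-2.004742, -0.489778, -0.189932, 0.409105)
  k4: at (p, q) = (-1.100237, -0.524489), (dp/dtau, dq/dtau) = (-2.009497, -0.479545); Gamma_ppp = 0.000000, Gamma_ppq = 0.000000, Gamma_pqq = 0.800039, Gamma_qpp = 0.000000, Gamma_qpq = -0.206175, Gamma_qqq = 0.000000; k4 = (-2.009497, -0.479545, -0.183980, 0.397359)
  Y <- Y + (h/6)(k1 + 2k2 + 2k3 + k4): p = -1.1002, q = -0.5245, dp/dtau = -2.0095, dq/dtau = -0.4795
step 2:
  k1: at (p, q) = (-1.100240, -0.524484), (dp/dtau, dq/dtau) = (-2.009493, -0.479547); Gamma_ppp = 0.000000, Gamma_ppq = 0.000000, Gamma_pqq = 0.800040, Gamma_qpp = 0.000000, Gamma_qpq = -0.206175, Gamma_qqq = 0.000000; k1 = (-2.009493, -0.479547, -0.183981, 0.397360)
  k2: at (p, q) = (-1.150477, -0.536472), (dp/dtau, dq/dtau) = (-2.014092, -0.469613); Gamma_ppp = 0.000000, Gamma_ppq = 0.000000, Gamma_pqq = 0.808326, Gamma_qpp = 0.000000, Gamma_qpq = -0.204062, Gamma_qqq = 0.000000; k2 = (-2.014092, -0.469613, -0.178265, 0.386021)
  k3: at (p, q) = (-1.150592, -0.536224), (dp/dtau, dq/dtau) = (-2.013949, -0.469896); Gamma_ppp = 0.000000, Gamma_ppq = 0.000000, Gamma_pqq = 0.808345, Gamma_qpp = 0.000000, Gamma_qpq = -0.204057, Gamma_qqq = 0.000000; k3 = (-2.013949, -0.469896, -0.178484, 0.386217)
  k4: at (p, q) = (-1.200937, -0.547979), (dp/dtau, dq/dtau) = (-2.018417, -0.460236); Gamma_ppp = 0.000000, Gamma_ppq = 0.000000, Gamma_pqq = 0.816649, Gamma_qpp = 0.000000, Gamma_qpq = -0.201982, Gamma_qqq = 0.000000; k4 = (-2.018417, -0.460236, -0.172980, 0.375261)
  Y <- Y + (h/6)(k1 + 2k2 + 2k3 + k4): p = -1.2009, q = -0.5480, dp/dtau = -2.0184, dq/dtau = -0.4602

Answer: p = -1.2009, q = -0.5480, dp/dtau = -2.0184, dq/dtau = -0.4602


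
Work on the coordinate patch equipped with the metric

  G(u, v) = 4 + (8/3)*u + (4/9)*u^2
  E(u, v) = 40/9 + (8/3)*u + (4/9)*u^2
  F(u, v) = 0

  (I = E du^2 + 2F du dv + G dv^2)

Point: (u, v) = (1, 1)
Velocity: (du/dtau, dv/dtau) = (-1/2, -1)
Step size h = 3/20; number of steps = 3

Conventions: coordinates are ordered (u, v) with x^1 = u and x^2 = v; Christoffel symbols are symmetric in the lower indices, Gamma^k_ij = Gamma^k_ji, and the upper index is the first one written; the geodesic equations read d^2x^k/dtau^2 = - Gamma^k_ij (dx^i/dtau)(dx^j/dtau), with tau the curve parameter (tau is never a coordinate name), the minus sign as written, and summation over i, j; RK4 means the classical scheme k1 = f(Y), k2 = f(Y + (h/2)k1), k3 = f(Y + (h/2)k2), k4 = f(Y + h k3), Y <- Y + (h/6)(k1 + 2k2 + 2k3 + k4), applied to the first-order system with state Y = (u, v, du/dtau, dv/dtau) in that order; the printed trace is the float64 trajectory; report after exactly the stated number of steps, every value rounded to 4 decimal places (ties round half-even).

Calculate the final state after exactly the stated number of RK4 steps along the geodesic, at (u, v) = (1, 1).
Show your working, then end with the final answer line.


f(Y) = (du/dtau, dv/dtau, -Gamma^u_ij Y'^i Y'^j, -Gamma^v_ij Y'^i Y'^j) with the Gammas evaluated at the stage position; h = 0.150000; intermediate values shown to 6 dp
step 0: u = 1.0000, v = 1.0000, du/dtau = -0.5000, dv/dtau = -1.0000
step 1:
  k1: at (u, v) = (1.000000, 1.000000), (du/dtau, dv/dtau) = (-0.500000, -1.000000); Gamma_uuu = 0.235294, Gamma_uuv = 0.000000, Gamma_uvv = -0.235294, Gamma_vuu = 0.000000, Gamma_vuv = 0.250000, Gamma_vvv = 0.000000; k1 = (-0.500000, -1.000000, 0.176471, -0.250000)
  k2: at (u, v) = (0.962500, 0.925000), (du/dtau, dv/dtau) = (-0.486765, -1.018750); Gamma_uuu = 0.237255, Gamma_uuv = 0.000000, Gamma_uvv = -0.237255, Gamma_vuu = 0.000000, Gamma_vuv = 0.252366, Gamma_vvv = 0.000000; k2 = (-0.486765, -1.018750, 0.190021, -0.250292)
  k3: at (u, v) = (0.963493, 0.923594), (du/dtau, dv/dtau) = (-0.485748, -1.018772); Gamma_uuu = 0.237203, Gamma_uuv = 0.000000, Gamma_uvv = -0.237203, Gamma_vuu = 0.000000, Gamma_vuv = 0.252303, Gamma_vvv = 0.000000; k3 = (-0.485748, -1.018772, 0.190224, -0.249713)
  k4: at (u, v) = (0.927138, 0.847184), (du/dtau, dv/dtau) = (-0.471466, -1.037457); Gamma_uuu = 0.239133, Gamma_uuv = 0.000000, Gamma_uvv = -0.239133, Gamma_vuu = 0.000000, Gamma_vuv = 0.254638, Gamma_vvv = 0.000000; k4 = (-0.471466, -1.037457, 0.204228, -0.249101)
  Y <- Y + (h/6)(k1 + 2k2 + 2k3 + k4): u = 0.9271, v = 0.8472, du/dtau = -0.4715, dv/dtau = -1.0375
step 2:
  k1: at (u, v) = (0.927088, 0.847187), (du/dtau, dv/dtau) = (-0.471470, -1.037478); Gamma_uuu = 0.239136, Gamma_uuv = 0.000000, Gamma_uvv = -0.239136, Gamma_vuu = 0.000000, Gamma_vuv = 0.254642, Gamma_vvv = 0.000000; k1 = (-0.471470, -1.037478, 0.204240, -0.249111)
  k2: at (u, v) = (0.891727, 0.769377), (du/dtau, dv/dtau) = (-0.456152, -1.056161); Gamma_uuu = 0.241040, Gamma_uuv = 0.000000, Gamma_uvv = -0.241040, Gamma_vuu = 0.000000, Gamma_vuv = 0.256955, Gamma_vvv = 0.000000; k2 = (-0.456152, -1.056161, 0.218720, -0.247587)
  k3: at (u, v) = (0.892876, 0.767975), (du/dtau, dv/dtau) = (-0.455066, -1.056047); Gamma_uuu = 0.240978, Gamma_uuv = 0.000000, Gamma_uvv = -0.240978, Gamma_vuu = 0.000000, Gamma_vuv = 0.256879, Gamma_vvv = 0.000000; k3 = (-0.455066, -1.056047, 0.218844, -0.246898)
  k4: at (u, v) = (0.858828, 0.688780), (du/dtau, dv/dtau) = (-0.438644, -1.074512); Gamma_uuu = 0.242838, Gamma_uuv = 0.000000, Gamma_uvv = -0.242838, Gamma_vuu = 0.000000, Gamma_vuv = 0.259146, Gamma_vvv = 0.000000; k4 = (-0.438644, -1.074512, 0.233651, -0.244286)
  Y <- Y + (h/6)(k1 + 2k2 + 2k3 + k4): u = 0.8588, v = 0.6888, du/dtau = -0.4386, dv/dtau = -1.0745
step 3:
  k1: at (u, v) = (0.858774, 0.688777), (du/dtau, dv/dtau) = (-0.438645, -1.074537); Gamma_uuu = 0.242841, Gamma_uuv = 0.000000, Gamma_uvv = -0.242841, Gamma_vuu = 0.000000, Gamma_vuv = 0.259150, Gamma_vvv = 0.000000; k1 = (-0.438645, -1.074537, 0.233666, -0.244295)
  k2: at (u, v) = (0.825876, 0.608187), (du/dtau, dv/dtau) = (-0.421120, -1.092859); Gamma_uuu = 0.244663, Gamma_uuv = 0.000000, Gamma_uvv = -0.244663, Gamma_vuu = 0.000000, Gamma_vuv = 0.261378, Gamma_vvv = 0.000000; k2 = (-0.421120, -1.092859, 0.248822, -0.240585)
  k3: at (u, v) = (0.827190, 0.606813), (du/dtau, dv/dtau) = (-0.419983, -1.092581); Gamma_uuu = 0.244590, Gamma_uuv = 0.000000, Gamma_uvv = -0.244590, Gamma_vuu = 0.000000, Gamma_vuv = 0.261288, Gamma_vvv = 0.000000; k3 = (-0.419983, -1.092581, 0.248833, -0.239792)
  k4: at (u, v) = (0.795776, 0.524890), (du/dtau, dv/dtau) = (-0.401320, -1.110506); Gamma_uuu = 0.246352, Gamma_uuv = 0.000000, Gamma_uvv = -0.246352, Gamma_vuu = 0.000000, Gamma_vuv = 0.263451, Gamma_vvv = 0.000000; k4 = (-0.401320, -1.110506, 0.264130, -0.234823)
  Y <- Y + (h/6)(k1 + 2k2 + 2k3 + k4): u = 0.7957, v = 0.5249, du/dtau = -0.4013, dv/dtau = -1.1105

Answer: u = 0.7957, v = 0.5249, du/dtau = -0.4013, dv/dtau = -1.1105


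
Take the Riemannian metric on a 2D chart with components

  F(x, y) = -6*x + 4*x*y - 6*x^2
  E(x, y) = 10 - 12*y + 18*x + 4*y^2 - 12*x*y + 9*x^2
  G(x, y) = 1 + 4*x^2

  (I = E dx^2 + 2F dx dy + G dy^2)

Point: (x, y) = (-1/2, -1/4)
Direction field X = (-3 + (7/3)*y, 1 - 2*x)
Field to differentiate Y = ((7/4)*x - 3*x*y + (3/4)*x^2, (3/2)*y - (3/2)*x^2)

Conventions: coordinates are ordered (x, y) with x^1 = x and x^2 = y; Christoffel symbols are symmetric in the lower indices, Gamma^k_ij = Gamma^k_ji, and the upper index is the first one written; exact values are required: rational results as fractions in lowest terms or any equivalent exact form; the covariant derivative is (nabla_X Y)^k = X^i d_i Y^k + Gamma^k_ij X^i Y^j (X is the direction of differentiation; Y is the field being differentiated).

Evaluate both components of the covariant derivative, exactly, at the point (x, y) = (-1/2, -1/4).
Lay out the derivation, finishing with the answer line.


E = 5, F = 2, G = 2 at the point
E_x = 12, E_y = -8, F_x = -1, F_y = -2, G_x = -4, G_y = 0
EG - F^2 = 6;  g^inv = (1/6) * [[2, -2], [-2, 5]]
first-kind symbols [ij,l] = (1/2)(d_i g_jl + d_j g_il - d_l g_ij): [xx,x] = E_x/2 = 6, [xx,y] = F_x - E_y/2 = 3, [xy,x] = E_y/2 = -4, [xy,y] = G_x/2 = -2, [yy,x] = F_y - G_x/2 = 0, [yy,y] = G_y/2 = 0
Gamma^x_ij = (G*[ij,x] - F*[ij,y])/(EG - F^2), Gamma^y_ij = (E*[ij,y] - F*[ij,x])/(EG - F^2)
Gamma_xxx = 1, Gamma_xxy = -2/3, Gamma_xyy = 0, Gamma_yxx = 1/2, Gamma_yxy = -1/3, Gamma_yyy = 0
X = (-43/12, 2), Y = (-17/16, -3/4) at the point

Answer: (nabla_X Y)^x = 31/192, (nabla_X Y)^y = -253/384


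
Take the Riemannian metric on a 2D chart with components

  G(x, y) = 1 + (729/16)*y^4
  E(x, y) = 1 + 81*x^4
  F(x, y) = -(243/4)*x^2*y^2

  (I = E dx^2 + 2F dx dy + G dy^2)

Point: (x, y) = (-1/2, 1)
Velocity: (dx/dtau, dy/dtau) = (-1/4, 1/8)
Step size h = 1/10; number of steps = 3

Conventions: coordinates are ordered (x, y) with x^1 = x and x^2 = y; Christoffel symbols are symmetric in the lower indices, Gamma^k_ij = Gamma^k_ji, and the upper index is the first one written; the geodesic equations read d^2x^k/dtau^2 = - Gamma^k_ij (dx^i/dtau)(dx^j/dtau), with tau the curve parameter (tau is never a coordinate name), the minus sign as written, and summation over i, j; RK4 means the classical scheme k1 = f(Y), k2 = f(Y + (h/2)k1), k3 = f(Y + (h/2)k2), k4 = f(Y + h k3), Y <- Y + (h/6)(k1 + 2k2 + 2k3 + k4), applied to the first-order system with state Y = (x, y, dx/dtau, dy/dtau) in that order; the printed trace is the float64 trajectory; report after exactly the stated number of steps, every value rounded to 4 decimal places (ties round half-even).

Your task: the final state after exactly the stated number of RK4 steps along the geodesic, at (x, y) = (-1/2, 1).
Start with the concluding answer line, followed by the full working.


Answer: x = -0.5735, y = 1.0332, dx/dtau = -0.2397, dy/dtau = 0.0972

f(Y) = (dx/dtau, dy/dtau, -Gamma^x_ij Y'^i Y'^j, -Gamma^y_ij Y'^i Y'^j) with the Gammas evaluated at the stage position; h = 0.100000; intermediate values shown to 6 dp
step 0: x = -0.5000, y = 1.0000, dx/dtau = -0.2500, dy/dtau = 0.1250
step 1:
  k1: at (x, y) = (-0.500000, 1.000000), (dx/dtau, dy/dtau) = (-0.250000, 0.125000); Gamma_xxx = -0.392252, Gamma_xxy = 0.000000, Gamma_xyy = -0.588378, Gamma_yxx = 1.176755, Gamma_yxy = 0.000000, Gamma_yyy = 1.765133; k1 = (-0.250000, 0.125000, 0.033709, -0.101127)
  k2: at (x, y) = (-0.512500, 1.006250), (dx/dtau, dy/dtau) = (-0.248315, 0.119944); Gamma_xxx = -0.409135, Gamma_xxy = 0.000000, Gamma_xyy = -0.602476, Gamma_yxx = 1.182911, Gamma_yxy = 0.000000, Gamma_yyy = 1.741908; k2 = (-0.248315, 0.119944, 0.033895, -0.097998)
  k3: at (x, y) = (-0.512416, 1.005997), (dx/dtau, dy/dtau) = (-0.248305, 0.120100); Gamma_xxx = -0.409322, Gamma_xxy = 0.000000, Gamma_xyy = -0.602699, Gamma_yxx = 1.183245, Gamma_yxy = 0.000000, Gamma_yyy = 1.742250; k3 = (-0.248305, 0.120100, 0.033930, -0.098084)
  k4: at (x, y) = (-0.524831, 1.012010), (dx/dtau, dy/dtau) = (-0.246607, 0.115192); Gamma_xxx = -0.426295, Gamma_xxy = 0.000000, Gamma_xyy = -0.616506, Gamma_yxx = 1.188784, Gamma_yxy = 0.000000, Gamma_yyy = 1.719214; k4 = (-0.246607, 0.115192, 0.034106, -0.095108)
  Y <- Y + (h/6)(k1 + 2k2 + 2k3 + k4): x = -0.5248, y = 1.0120, dx/dtau = -0.2466, dy/dtau = 0.1152
step 2:
  k1: at (x, y) = (-0.524831, 1.012005), (dx/dtau, dy/dtau) = (-0.246609, 0.115193); Gamma_xxx = -0.426303, Gamma_xxy = 0.000000, Gamma_xyy = -0.616514, Gamma_yxx = 1.188794, Gamma_yxy = 0.000000, Gamma_yyy = 1.719218; k1 = (-0.246609, 0.115193, 0.034107, -0.095111)
  k2: at (x, y) = (-0.537161, 1.017764), (dx/dtau, dy/dtau) = (-0.244904, 0.110438); Gamma_xxx = -0.443378, Gamma_xxy = 0.000000, Gamma_xyy = -0.630054, Gamma_yxx = 1.193769, Gamma_yxy = 0.000000, Gamma_yyy = 1.696383; k2 = (-0.244904, 0.110438, 0.034277, -0.092290)
  k3: at (x, y) = (-0.537076, 1.017527), (dx/dtau, dy/dtau) = (-0.244895, 0.110579); Gamma_xxx = -0.443558, Gamma_xxy = 0.000000, Gamma_xyy = -0.630263, Gamma_yxx = 1.194075, Gamma_yxy = 0.000000, Gamma_yyy = 1.696691; k3 = (-0.244895, 0.110579, 0.034308, -0.092360)
  k4: at (x, y) = (-0.549320, 1.023063), (dx/dtau, dy/dtau) = (-0.243178, 0.105957); Gamma_xxx = -0.460688, Gamma_xxy = 0.000000, Gamma_xyy = -0.643495, Gamma_yxx = 1.198455, Gamma_yxy = 0.000000, Gamma_yyy = 1.674016; k4 = (-0.243178, 0.105957, 0.034468, -0.089665)
  Y <- Y + (h/6)(k1 + 2k2 + 2k3 + k4): x = -0.5493, y = 1.0231, dx/dtau = -0.2432, dy/dtau = 0.1060
step 3:
  k1: at (x, y) = (-0.549321, 1.023058), (dx/dtau, dy/dtau) = (-0.243180, 0.105959); Gamma_xxx = -0.460696, Gamma_xxy = 0.000000, Gamma_xyy = -0.643503, Gamma_yxx = 1.198463, Gamma_yxy = 0.000000, Gamma_yyy = 1.674019; k1 = (-0.243180, 0.105959, 0.034469, -0.089667)
  k2: at (x, y) = (-0.561480, 1.028356), (dx/dtau, dy/dtau) = (-0.241456, 0.101475); Gamma_xxx = -0.477893, Gamma_xxy = 0.000000, Gamma_xyy = -0.656450, Gamma_yxx = 1.202295, Gamma_yxy = 0.000000, Gamma_yyy = 1.651512; k2 = (-0.241456, 0.101475, 0.034621, -0.087101)
  k3: at (x, y) = (-0.561393, 1.028131), (dx/dtau, dy/dtau) = (-0.241449, 0.101604); Gamma_xxx = -0.478067, Gamma_xxy = 0.000000, Gamma_xyy = -0.656646, Gamma_yxx = 1.202576, Gamma_yxy = 0.000000, Gamma_yyy = 1.651791; k3 = (-0.241449, 0.101604, 0.034649, -0.087159)
  k4: at (x, y) = (-0.573465, 1.033218), (dx/dtau, dy/dtau) = (-0.239715, 0.097243); Gamma_xxx = -0.495287, Gamma_xxy = 0.000000, Gamma_xyy = -0.669272, Gamma_yxx = 1.205833, Gamma_yxy = 0.000000, Gamma_yyy = 1.629421; k4 = (-0.239715, 0.097243, 0.034790, -0.084699)
  Y <- Y + (h/6)(k1 + 2k2 + 2k3 + k4): x = -0.5735, y = 1.0332, dx/dtau = -0.2397, dy/dtau = 0.0972


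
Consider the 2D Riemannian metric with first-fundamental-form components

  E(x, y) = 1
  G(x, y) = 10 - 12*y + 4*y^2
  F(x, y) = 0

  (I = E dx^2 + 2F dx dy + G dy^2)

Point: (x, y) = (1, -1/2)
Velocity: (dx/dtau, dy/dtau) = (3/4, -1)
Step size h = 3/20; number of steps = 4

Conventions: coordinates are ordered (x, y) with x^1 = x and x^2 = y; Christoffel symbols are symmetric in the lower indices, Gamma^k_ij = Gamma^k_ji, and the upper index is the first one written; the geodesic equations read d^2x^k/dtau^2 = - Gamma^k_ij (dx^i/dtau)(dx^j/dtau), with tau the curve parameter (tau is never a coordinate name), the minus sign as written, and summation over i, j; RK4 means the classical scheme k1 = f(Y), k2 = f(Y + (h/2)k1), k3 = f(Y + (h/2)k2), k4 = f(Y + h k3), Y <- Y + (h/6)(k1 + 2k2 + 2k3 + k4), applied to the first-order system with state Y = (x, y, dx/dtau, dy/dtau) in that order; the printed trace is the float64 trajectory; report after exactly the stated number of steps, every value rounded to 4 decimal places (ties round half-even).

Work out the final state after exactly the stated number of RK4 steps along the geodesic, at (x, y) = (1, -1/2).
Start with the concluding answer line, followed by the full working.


Answer: x = 1.4500, y = -1.0329, dx/dtau = 0.7500, dy/dtau = -0.7985

f(Y) = (dx/dtau, dy/dtau, -Gamma^x_ij Y'^i Y'^j, -Gamma^y_ij Y'^i Y'^j) with the Gammas evaluated at the stage position; h = 0.150000; intermediate values shown to 6 dp
step 0: x = 1.0000, y = -0.5000, dx/dtau = 0.7500, dy/dtau = -1.0000
step 1:
  k1: at (x, y) = (1.000000, -0.500000), (dx/dtau, dy/dtau) = (0.750000, -1.000000); Gamma_xxx = 0.000000, Gamma_xxy = 0.000000, Gamma_xyy = 0.000000, Gamma_yxx = 0.000000, Gamma_yxy = 0.000000, Gamma_yyy = -0.470588; k1 = (0.750000, -1.000000, 0.000000, 0.470588)
  k2: at (x, y) = (1.056250, -0.575000), (dx/dtau, dy/dtau) = (0.750000, -0.964706); Gamma_xxx = 0.000000, Gamma_xxy = 0.000000, Gamma_xyy = 0.000000, Gamma_yxx = 0.000000, Gamma_yxy = 0.000000, Gamma_yyy = -0.455481; k2 = (0.750000, -0.964706, 0.000000, 0.423897)
  k3: at (x, y) = (1.056250, -0.572353), (dx/dtau, dy/dtau) = (0.750000, -0.968208); Gamma_xxx = 0.000000, Gamma_xxy = 0.000000, Gamma_xyy = 0.000000, Gamma_yxx = 0.000000, Gamma_yxy = 0.000000, Gamma_yyy = -0.455999; k3 = (0.750000, -0.968208, 0.000000, 0.427465)
  k4: at (x, y) = (1.112500, -0.645231), (dx/dtau, dy/dtau) = (0.750000, -0.935880); Gamma_xxx = 0.000000, Gamma_xxy = 0.000000, Gamma_xyy = 0.000000, Gamma_yxx = 0.000000, Gamma_yxy = 0.000000, Gamma_yyy = -0.442132; k4 = (0.750000, -0.935880, 0.000000, 0.387251)
  Y <- Y + (h/6)(k1 + 2k2 + 2k3 + k4): x = 1.1125, y = -0.6450, dx/dtau = 0.7500, dy/dtau = -0.9360
step 2:
  k1: at (x, y) = (1.112500, -0.645043), (dx/dtau, dy/dtau) = (0.750000, -0.935986); Gamma_xxx = 0.000000, Gamma_xxy = 0.000000, Gamma_xyy = 0.000000, Gamma_yxx = 0.000000, Gamma_yxy = 0.000000, Gamma_yyy = -0.442167; k1 = (0.750000, -0.935986, 0.000000, 0.387369)
  k2: at (x, y) = (1.168750, -0.715242), (dx/dtau, dy/dtau) = (0.750000, -0.906933); Gamma_xxx = 0.000000, Gamma_xxy = 0.000000, Gamma_xyy = 0.000000, Gamma_yxx = 0.000000, Gamma_yxy = 0.000000, Gamma_yyy = -0.429536; k2 = (0.750000, -0.906933, 0.000000, 0.353305)
  k3: at (x, y) = (1.168750, -0.713063), (dx/dtau, dy/dtau) = (0.750000, -0.909488); Gamma_xxx = 0.000000, Gamma_xxy = 0.000000, Gamma_xyy = 0.000000, Gamma_yxx = 0.000000, Gamma_yxy = 0.000000, Gamma_yyy = -0.429917; k3 = (0.750000, -0.909488, 0.000000, 0.355614)
  k4: at (x, y) = (1.225000, -0.781466), (dx/dtau, dy/dtau) = (0.750000, -0.882644); Gamma_xxx = 0.000000, Gamma_xxy = 0.000000, Gamma_xyy = 0.000000, Gamma_yxx = 0.000000, Gamma_yxy = 0.000000, Gamma_yyy = -0.418227; k4 = (0.750000, -0.882644, 0.000000, 0.325824)
  Y <- Y + (h/6)(k1 + 2k2 + 2k3 + k4): x = 1.2250, y = -0.7813, dx/dtau = 0.7500, dy/dtau = -0.8827
step 3:
  k1: at (x, y) = (1.225000, -0.781329), (dx/dtau, dy/dtau) = (0.750000, -0.882710); Gamma_xxx = 0.000000, Gamma_xxy = 0.000000, Gamma_xyy = 0.000000, Gamma_yxx = 0.000000, Gamma_yxy = 0.000000, Gamma_yyy = -0.418250; k1 = (0.750000, -0.882710, 0.000000, 0.325891)
  k2: at (x, y) = (1.281250, -0.847533), (dx/dtau, dy/dtau) = (0.750000, -0.858268); Gamma_xxx = 0.000000, Gamma_xxy = 0.000000, Gamma_xyy = 0.000000, Gamma_yxx = 0.000000, Gamma_yxy = 0.000000, Gamma_yyy = -0.407493; k2 = (0.750000, -0.858268, 0.000000, 0.300170)
  k3: at (x, y) = (1.281250, -0.845700), (dx/dtau, dy/dtau) = (0.750000, -0.860197); Gamma_xxx = 0.000000, Gamma_xxy = 0.000000, Gamma_xyy = 0.000000, Gamma_yxx = 0.000000, Gamma_yxy = 0.000000, Gamma_yyy = -0.407784; k3 = (0.750000, -0.860197, 0.000000, 0.301736)
  k4: at (x, y) = (1.337500, -0.910359), (dx/dtau, dy/dtau) = (0.750000, -0.837450); Gamma_xxx = 0.000000, Gamma_xxy = 0.000000, Gamma_xyy = 0.000000, Gamma_yxx = 0.000000, Gamma_yxy = 0.000000, Gamma_yyy = -0.397760; k4 = (0.750000, -0.837450, 0.000000, 0.278958)
  Y <- Y + (h/6)(k1 + 2k2 + 2k3 + k4): x = 1.3375, y = -0.9103, dx/dtau = 0.7500, dy/dtau = -0.8375
step 4:
  k1: at (x, y) = (1.337500, -0.910257), (dx/dtau, dy/dtau) = (0.750000, -0.837494); Gamma_xxx = 0.000000, Gamma_xxy = 0.000000, Gamma_xyy = 0.000000, Gamma_yxx = 0.000000, Gamma_yxy = 0.000000, Gamma_yyy = -0.397776; k1 = (0.750000, -0.837494, 0.000000, 0.278998)
  k2: at (x, y) = (1.393750, -0.973069), (dx/dtau, dy/dtau) = (0.750000, -0.816569); Gamma_xxx = 0.000000, Gamma_xxy = 0.000000, Gamma_xyy = 0.000000, Gamma_yxx = 0.000000, Gamma_yxy = 0.000000, Gamma_yyy = -0.388477; k2 = (0.750000, -0.816569, 0.000000, 0.259030)
  k3: at (x, y) = (1.393750, -0.971499), (dx/dtau, dy/dtau) = (0.750000, -0.818066); Gamma_xxx = 0.000000, Gamma_xxy = 0.000000, Gamma_xyy = 0.000000, Gamma_yxx = 0.000000, Gamma_yxy = 0.000000, Gamma_yyy = -0.388704; k3 = (0.750000, -0.818066, 0.000000, 0.260133)
  k4: at (x, y) = (1.450000, -1.032967), (dx/dtau, dy/dtau) = (0.750000, -0.798474); Gamma_xxx = 0.000000, Gamma_xxy = 0.000000, Gamma_xyy = 0.000000, Gamma_yxx = 0.000000, Gamma_yxy = 0.000000, Gamma_yyy = -0.379988; k4 = (0.750000, -0.798474, 0.000000, 0.242265)
  Y <- Y + (h/6)(k1 + 2k2 + 2k3 + k4): x = 1.4500, y = -1.0329, dx/dtau = 0.7500, dy/dtau = -0.7985
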